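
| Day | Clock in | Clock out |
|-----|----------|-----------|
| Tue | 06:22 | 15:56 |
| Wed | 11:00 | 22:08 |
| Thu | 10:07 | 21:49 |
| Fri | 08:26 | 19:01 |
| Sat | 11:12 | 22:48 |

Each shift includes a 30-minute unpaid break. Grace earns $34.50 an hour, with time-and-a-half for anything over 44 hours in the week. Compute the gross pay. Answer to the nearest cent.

$1936.31

Tue: 06:22–15:56 = 9 h 34 min; less 30 min break → 9 h 4 min
Wed: 11:00–22:08 = 11 h 8 min; less 30 min break → 10 h 38 min
Thu: 10:07–21:49 = 11 h 42 min; less 30 min break → 11 h 12 min
Fri: 08:26–19:01 = 10 h 35 min; less 30 min break → 10 h 5 min
Sat: 11:12–22:48 = 11 h 36 min; less 30 min break → 11 h 6 min
Total worked: 52 h 5 min = 3125 min.
Regular 44 h 0 min = 2640 min at $34.50/h; overtime 8 h 5 min = 485 min at $51.75/h.
Pay = (2640 × $34.50 + 485 × $51.75) ÷ 60 = $1936.31.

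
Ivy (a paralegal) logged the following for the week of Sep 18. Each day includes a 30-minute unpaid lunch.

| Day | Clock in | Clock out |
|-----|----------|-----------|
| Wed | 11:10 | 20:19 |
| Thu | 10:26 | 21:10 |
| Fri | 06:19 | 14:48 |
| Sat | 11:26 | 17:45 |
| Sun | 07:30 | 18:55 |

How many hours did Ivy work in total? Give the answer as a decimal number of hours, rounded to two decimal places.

Wed: 11:10–20:19 = 9 h 9 min; less 30 min break → 8 h 39 min
Thu: 10:26–21:10 = 10 h 44 min; less 30 min break → 10 h 14 min
Fri: 06:19–14:48 = 8 h 29 min; less 30 min break → 7 h 59 min
Sat: 11:26–17:45 = 6 h 19 min; less 30 min break → 5 h 49 min
Sun: 07:30–18:55 = 11 h 25 min; less 30 min break → 10 h 55 min
Total: 8 h 39 min + 10 h 14 min + 7 h 59 min + 5 h 49 min + 10 h 55 min = 43 h 36 min.

43.60 hours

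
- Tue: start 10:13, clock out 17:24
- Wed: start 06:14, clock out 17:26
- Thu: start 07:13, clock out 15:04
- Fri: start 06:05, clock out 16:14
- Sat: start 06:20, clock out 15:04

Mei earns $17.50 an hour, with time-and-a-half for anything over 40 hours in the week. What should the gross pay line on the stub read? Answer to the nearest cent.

$834.31

Tue: 10:13–17:24 = 7 h 11 min
Wed: 06:14–17:26 = 11 h 12 min
Thu: 07:13–15:04 = 7 h 51 min
Fri: 06:05–16:14 = 10 h 9 min
Sat: 06:20–15:04 = 8 h 44 min
Total worked: 45 h 7 min = 2707 min.
Regular 40 h 0 min = 2400 min at $17.50/h; overtime 5 h 7 min = 307 min at $26.25/h.
Pay = (2400 × $17.50 + 307 × $26.25) ÷ 60 = $834.31.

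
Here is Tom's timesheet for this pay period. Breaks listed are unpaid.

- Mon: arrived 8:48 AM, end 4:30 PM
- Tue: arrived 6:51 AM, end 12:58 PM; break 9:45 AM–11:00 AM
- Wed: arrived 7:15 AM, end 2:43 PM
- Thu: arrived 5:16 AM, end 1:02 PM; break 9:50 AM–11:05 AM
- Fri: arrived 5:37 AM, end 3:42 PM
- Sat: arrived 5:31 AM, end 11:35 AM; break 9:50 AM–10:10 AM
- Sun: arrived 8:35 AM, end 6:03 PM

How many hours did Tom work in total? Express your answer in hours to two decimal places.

51.83 hours

Mon: 8:48 AM–4:30 PM = 7 h 42 min
Tue: 6:51 AM–12:58 PM = 6 h 7 min; less 75 min break → 4 h 52 min
Wed: 7:15 AM–2:43 PM = 7 h 28 min
Thu: 5:16 AM–1:02 PM = 7 h 46 min; less 75 min break → 6 h 31 min
Fri: 5:37 AM–3:42 PM = 10 h 5 min
Sat: 5:31 AM–11:35 AM = 6 h 4 min; less 20 min break → 5 h 44 min
Sun: 8:35 AM–6:03 PM = 9 h 28 min
Total: 7 h 42 min + 4 h 52 min + 7 h 28 min + 6 h 31 min + 10 h 5 min + 5 h 44 min + 9 h 28 min = 51 h 50 min.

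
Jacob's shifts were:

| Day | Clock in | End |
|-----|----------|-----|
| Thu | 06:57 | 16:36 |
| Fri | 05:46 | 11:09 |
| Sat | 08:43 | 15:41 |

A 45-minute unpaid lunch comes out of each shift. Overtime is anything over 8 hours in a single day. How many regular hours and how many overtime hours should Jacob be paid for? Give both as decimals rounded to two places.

Thu: 06:57–16:36 = 9 h 39 min; less 45 min break → 8 h 54 min
Fri: 05:46–11:09 = 5 h 23 min; less 45 min break → 4 h 38 min
Sat: 08:43–15:41 = 6 h 58 min; less 45 min break → 6 h 13 min
Thu reg 8 h 0 min / OT 0 h 54 min; Fri reg 4 h 38 min / OT 0 h 0 min; Sat reg 6 h 13 min / OT 0 h 0 min.
Totals: regular 18 h 51 min, overtime 0 h 54 min.

Regular 18.85 hours, overtime 0.90 hours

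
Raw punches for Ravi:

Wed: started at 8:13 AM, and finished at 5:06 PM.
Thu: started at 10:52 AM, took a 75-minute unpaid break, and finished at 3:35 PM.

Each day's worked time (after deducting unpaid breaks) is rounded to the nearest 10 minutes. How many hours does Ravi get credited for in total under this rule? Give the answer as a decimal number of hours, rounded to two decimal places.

Wed: 8:13 AM–5:06 PM = 8 h 53 min → rounds to 8 h 50 min
Thu: 10:52 AM–3:35 PM = 4 h 43 min − 75 min = 3 h 28 min → rounds to 3 h 30 min
Total credited: 12 h 20 min.

12.33 hours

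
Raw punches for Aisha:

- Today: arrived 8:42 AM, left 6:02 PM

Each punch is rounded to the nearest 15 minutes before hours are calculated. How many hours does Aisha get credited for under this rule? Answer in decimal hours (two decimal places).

9.25 hours

Today: in 8:42 AM→8:45 AM, out 6:02 PM→6:00 PM; 9 h 15 min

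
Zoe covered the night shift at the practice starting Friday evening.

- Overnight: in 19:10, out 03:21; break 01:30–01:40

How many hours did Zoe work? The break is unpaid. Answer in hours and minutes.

Overnight: 19:10 → midnight = 4 h 50 min; midnight → 03:21 = 3 h 21 min; span 8 h 11 min; less 10 min break → 8 h 1 min

8 h 1 min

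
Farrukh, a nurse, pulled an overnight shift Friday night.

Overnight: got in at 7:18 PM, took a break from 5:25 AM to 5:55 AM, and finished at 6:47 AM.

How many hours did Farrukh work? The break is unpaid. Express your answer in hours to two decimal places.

Overnight: 7:18 PM → midnight = 4 h 42 min; midnight → 6:47 AM = 6 h 47 min; span 11 h 29 min; less 30 min break → 10 h 59 min

10.98 hours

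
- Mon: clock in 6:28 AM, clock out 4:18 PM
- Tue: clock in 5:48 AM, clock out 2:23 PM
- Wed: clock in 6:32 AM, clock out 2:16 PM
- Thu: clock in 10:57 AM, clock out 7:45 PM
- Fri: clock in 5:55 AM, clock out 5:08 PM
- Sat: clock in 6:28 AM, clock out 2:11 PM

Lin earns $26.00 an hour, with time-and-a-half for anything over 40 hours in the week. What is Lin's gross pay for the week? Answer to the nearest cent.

$1581.45

Mon: 6:28 AM–4:18 PM = 9 h 50 min
Tue: 5:48 AM–2:23 PM = 8 h 35 min
Wed: 6:32 AM–2:16 PM = 7 h 44 min
Thu: 10:57 AM–7:45 PM = 8 h 48 min
Fri: 5:55 AM–5:08 PM = 11 h 13 min
Sat: 6:28 AM–2:11 PM = 7 h 43 min
Total worked: 53 h 53 min = 3233 min.
Regular 40 h 0 min = 2400 min at $26.00/h; overtime 13 h 53 min = 833 min at $39.00/h.
Pay = (2400 × $26.00 + 833 × $39.00) ÷ 60 = $1581.45.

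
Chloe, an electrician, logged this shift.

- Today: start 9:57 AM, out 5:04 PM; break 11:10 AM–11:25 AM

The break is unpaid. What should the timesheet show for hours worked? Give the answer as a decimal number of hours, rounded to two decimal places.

Today: 9:57 AM–5:04 PM = 7 h 7 min; less 15 min break → 6 h 52 min

6.87 hours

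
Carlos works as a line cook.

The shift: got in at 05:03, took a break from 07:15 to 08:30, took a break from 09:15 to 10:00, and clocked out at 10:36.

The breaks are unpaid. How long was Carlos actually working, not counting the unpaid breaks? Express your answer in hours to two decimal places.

3.55 hours

The shift: 05:03–10:36 = 5 h 33 min; less 120 min break → 3 h 33 min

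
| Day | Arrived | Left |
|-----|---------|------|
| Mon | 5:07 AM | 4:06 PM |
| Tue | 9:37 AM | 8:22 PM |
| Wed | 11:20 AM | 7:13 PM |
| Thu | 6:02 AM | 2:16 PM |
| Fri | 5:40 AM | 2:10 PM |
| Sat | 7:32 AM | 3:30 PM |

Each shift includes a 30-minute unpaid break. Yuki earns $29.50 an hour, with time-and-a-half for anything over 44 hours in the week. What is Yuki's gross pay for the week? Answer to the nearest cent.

Mon: 5:07 AM–4:06 PM = 10 h 59 min; less 30 min break → 10 h 29 min
Tue: 9:37 AM–8:22 PM = 10 h 45 min; less 30 min break → 10 h 15 min
Wed: 11:20 AM–7:13 PM = 7 h 53 min; less 30 min break → 7 h 23 min
Thu: 6:02 AM–2:16 PM = 8 h 14 min; less 30 min break → 7 h 44 min
Fri: 5:40 AM–2:10 PM = 8 h 30 min; less 30 min break → 8 h 0 min
Sat: 7:32 AM–3:30 PM = 7 h 58 min; less 30 min break → 7 h 28 min
Total worked: 51 h 19 min = 3079 min.
Regular 44 h 0 min = 2640 min at $29.50/h; overtime 7 h 19 min = 439 min at $44.25/h.
Pay = (2640 × $29.50 + 439 × $44.25) ÷ 60 = $1621.76.

$1621.76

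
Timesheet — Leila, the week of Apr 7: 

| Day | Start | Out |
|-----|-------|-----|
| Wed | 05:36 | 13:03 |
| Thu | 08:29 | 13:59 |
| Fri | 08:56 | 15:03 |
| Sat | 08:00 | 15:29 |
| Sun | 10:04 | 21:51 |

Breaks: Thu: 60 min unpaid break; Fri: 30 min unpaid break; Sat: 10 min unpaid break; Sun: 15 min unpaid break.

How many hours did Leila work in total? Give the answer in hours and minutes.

36 h 25 min

Wed: 05:36–13:03 = 7 h 27 min
Thu: 08:29–13:59 = 5 h 30 min; less 60 min break → 4 h 30 min
Fri: 08:56–15:03 = 6 h 7 min; less 30 min break → 5 h 37 min
Sat: 08:00–15:29 = 7 h 29 min; less 10 min break → 7 h 19 min
Sun: 10:04–21:51 = 11 h 47 min; less 15 min break → 11 h 32 min
Total: 7 h 27 min + 4 h 30 min + 5 h 37 min + 7 h 19 min + 11 h 32 min = 36 h 25 min.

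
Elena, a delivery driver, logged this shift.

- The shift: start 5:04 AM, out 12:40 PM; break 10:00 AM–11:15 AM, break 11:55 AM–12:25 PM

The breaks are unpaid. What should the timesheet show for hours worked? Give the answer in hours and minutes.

The shift: 5:04 AM–12:40 PM = 7 h 36 min; less 105 min break → 5 h 51 min

5 h 51 min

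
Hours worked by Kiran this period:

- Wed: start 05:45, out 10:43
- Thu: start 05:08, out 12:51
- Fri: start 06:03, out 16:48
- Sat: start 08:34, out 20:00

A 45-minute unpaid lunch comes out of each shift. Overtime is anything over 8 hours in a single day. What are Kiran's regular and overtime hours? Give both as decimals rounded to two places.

Wed: 05:45–10:43 = 4 h 58 min; less 45 min break → 4 h 13 min
Thu: 05:08–12:51 = 7 h 43 min; less 45 min break → 6 h 58 min
Fri: 06:03–16:48 = 10 h 45 min; less 45 min break → 10 h 0 min
Sat: 08:34–20:00 = 11 h 26 min; less 45 min break → 10 h 41 min
Wed reg 4 h 13 min / OT 0 h 0 min; Thu reg 6 h 58 min / OT 0 h 0 min; Fri reg 8 h 0 min / OT 2 h 0 min; Sat reg 8 h 0 min / OT 2 h 41 min.
Totals: regular 27 h 11 min, overtime 4 h 41 min.

Regular 27.18 hours, overtime 4.68 hours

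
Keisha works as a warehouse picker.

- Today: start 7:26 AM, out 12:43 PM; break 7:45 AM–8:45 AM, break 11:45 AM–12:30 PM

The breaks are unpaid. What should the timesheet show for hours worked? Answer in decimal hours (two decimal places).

Today: 7:26 AM–12:43 PM = 5 h 17 min; less 105 min break → 3 h 32 min

3.53 hours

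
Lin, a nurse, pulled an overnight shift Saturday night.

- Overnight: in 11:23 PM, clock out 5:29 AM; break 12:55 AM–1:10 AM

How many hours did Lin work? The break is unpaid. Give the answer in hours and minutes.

5 h 51 min

Overnight: 11:23 PM → midnight = 0 h 37 min; midnight → 5:29 AM = 5 h 29 min; span 6 h 6 min; less 15 min break → 5 h 51 min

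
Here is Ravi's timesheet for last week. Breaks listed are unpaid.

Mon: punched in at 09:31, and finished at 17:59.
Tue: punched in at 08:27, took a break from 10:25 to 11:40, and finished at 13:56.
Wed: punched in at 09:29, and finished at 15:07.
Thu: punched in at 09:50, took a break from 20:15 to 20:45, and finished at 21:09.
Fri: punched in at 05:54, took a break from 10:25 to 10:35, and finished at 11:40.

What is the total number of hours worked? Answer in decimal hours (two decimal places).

34.75 hours

Mon: 09:31–17:59 = 8 h 28 min
Tue: 08:27–13:56 = 5 h 29 min; less 75 min break → 4 h 14 min
Wed: 09:29–15:07 = 5 h 38 min
Thu: 09:50–21:09 = 11 h 19 min; less 30 min break → 10 h 49 min
Fri: 05:54–11:40 = 5 h 46 min; less 10 min break → 5 h 36 min
Total: 8 h 28 min + 4 h 14 min + 5 h 38 min + 10 h 49 min + 5 h 36 min = 34 h 45 min.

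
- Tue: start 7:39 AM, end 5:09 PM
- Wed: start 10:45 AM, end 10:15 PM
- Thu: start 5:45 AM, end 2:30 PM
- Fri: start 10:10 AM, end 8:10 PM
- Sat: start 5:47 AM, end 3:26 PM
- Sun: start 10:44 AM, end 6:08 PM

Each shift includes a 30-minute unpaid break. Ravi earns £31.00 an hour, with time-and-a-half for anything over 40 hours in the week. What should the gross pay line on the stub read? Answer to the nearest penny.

£1881.70

Tue: 7:39 AM–5:09 PM = 9 h 30 min; less 30 min break → 9 h 0 min
Wed: 10:45 AM–10:15 PM = 11 h 30 min; less 30 min break → 11 h 0 min
Thu: 5:45 AM–2:30 PM = 8 h 45 min; less 30 min break → 8 h 15 min
Fri: 10:10 AM–8:10 PM = 10 h 0 min; less 30 min break → 9 h 30 min
Sat: 5:47 AM–3:26 PM = 9 h 39 min; less 30 min break → 9 h 9 min
Sun: 10:44 AM–6:08 PM = 7 h 24 min; less 30 min break → 6 h 54 min
Total worked: 53 h 48 min = 3228 min.
Regular 40 h 0 min = 2400 min at £31.00/h; overtime 13 h 48 min = 828 min at £46.50/h.
Pay = (2400 × £31.00 + 828 × £46.50) ÷ 60 = £1881.70.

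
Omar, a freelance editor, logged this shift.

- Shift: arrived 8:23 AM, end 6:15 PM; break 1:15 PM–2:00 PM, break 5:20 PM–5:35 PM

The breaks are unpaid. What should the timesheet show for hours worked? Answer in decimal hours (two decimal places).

Shift: 8:23 AM–6:15 PM = 9 h 52 min; less 60 min break → 8 h 52 min

8.87 hours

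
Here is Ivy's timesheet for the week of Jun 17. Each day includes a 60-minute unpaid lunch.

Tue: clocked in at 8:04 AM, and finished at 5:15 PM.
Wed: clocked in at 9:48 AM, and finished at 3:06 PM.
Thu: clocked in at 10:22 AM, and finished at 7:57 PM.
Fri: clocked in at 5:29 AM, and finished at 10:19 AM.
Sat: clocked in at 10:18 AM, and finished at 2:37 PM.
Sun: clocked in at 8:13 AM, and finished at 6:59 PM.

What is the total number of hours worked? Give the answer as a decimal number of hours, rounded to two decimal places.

Tue: 8:04 AM–5:15 PM = 9 h 11 min; less 60 min break → 8 h 11 min
Wed: 9:48 AM–3:06 PM = 5 h 18 min; less 60 min break → 4 h 18 min
Thu: 10:22 AM–7:57 PM = 9 h 35 min; less 60 min break → 8 h 35 min
Fri: 5:29 AM–10:19 AM = 4 h 50 min; less 60 min break → 3 h 50 min
Sat: 10:18 AM–2:37 PM = 4 h 19 min; less 60 min break → 3 h 19 min
Sun: 8:13 AM–6:59 PM = 10 h 46 min; less 60 min break → 9 h 46 min
Total: 8 h 11 min + 4 h 18 min + 8 h 35 min + 3 h 50 min + 3 h 19 min + 9 h 46 min = 37 h 59 min.

37.98 hours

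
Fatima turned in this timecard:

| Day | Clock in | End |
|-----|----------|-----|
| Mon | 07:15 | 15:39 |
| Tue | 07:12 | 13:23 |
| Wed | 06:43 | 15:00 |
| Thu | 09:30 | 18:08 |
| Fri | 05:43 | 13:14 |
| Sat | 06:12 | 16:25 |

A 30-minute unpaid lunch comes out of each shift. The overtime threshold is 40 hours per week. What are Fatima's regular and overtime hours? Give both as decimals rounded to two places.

Regular 40.00 hours, overtime 6.23 hours

Mon: 07:15–15:39 = 8 h 24 min; less 30 min break → 7 h 54 min
Tue: 07:12–13:23 = 6 h 11 min; less 30 min break → 5 h 41 min
Wed: 06:43–15:00 = 8 h 17 min; less 30 min break → 7 h 47 min
Thu: 09:30–18:08 = 8 h 38 min; less 30 min break → 8 h 8 min
Fri: 05:43–13:14 = 7 h 31 min; less 30 min break → 7 h 1 min
Sat: 06:12–16:25 = 10 h 13 min; less 30 min break → 9 h 43 min
Total worked: 46 h 14 min = 46.23 h.
Threshold 40 h → overtime 6 h 14 min, regular 40 h 0 min.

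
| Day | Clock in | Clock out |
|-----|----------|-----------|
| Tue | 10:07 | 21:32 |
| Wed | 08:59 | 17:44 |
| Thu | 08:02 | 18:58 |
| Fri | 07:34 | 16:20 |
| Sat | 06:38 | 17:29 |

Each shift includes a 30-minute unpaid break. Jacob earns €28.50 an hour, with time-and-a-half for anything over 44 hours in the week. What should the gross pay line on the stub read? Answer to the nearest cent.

Tue: 10:07–21:32 = 11 h 25 min; less 30 min break → 10 h 55 min
Wed: 08:59–17:44 = 8 h 45 min; less 30 min break → 8 h 15 min
Thu: 08:02–18:58 = 10 h 56 min; less 30 min break → 10 h 26 min
Fri: 07:34–16:20 = 8 h 46 min; less 30 min break → 8 h 16 min
Sat: 06:38–17:29 = 10 h 51 min; less 30 min break → 10 h 21 min
Total worked: 48 h 13 min = 2893 min.
Regular 44 h 0 min = 2640 min at €28.50/h; overtime 4 h 13 min = 253 min at €42.75/h.
Pay = (2640 × €28.50 + 253 × €42.75) ÷ 60 = €1434.26.

€1434.26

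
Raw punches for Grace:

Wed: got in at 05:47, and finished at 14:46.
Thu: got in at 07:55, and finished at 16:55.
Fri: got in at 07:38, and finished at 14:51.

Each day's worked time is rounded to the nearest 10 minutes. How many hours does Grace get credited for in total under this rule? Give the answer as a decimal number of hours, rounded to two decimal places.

Wed: 05:47–14:46 = 8 h 59 min → rounds to 9 h 0 min
Thu: 07:55–16:55 = 9 h 0 min → rounds to 9 h 0 min
Fri: 07:38–14:51 = 7 h 13 min → rounds to 7 h 10 min
Total credited: 25 h 10 min.

25.17 hours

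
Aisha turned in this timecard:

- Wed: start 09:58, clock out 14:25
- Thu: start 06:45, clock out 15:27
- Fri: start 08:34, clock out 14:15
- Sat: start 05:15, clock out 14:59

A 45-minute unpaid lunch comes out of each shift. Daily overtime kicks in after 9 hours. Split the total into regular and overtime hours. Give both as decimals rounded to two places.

Wed: 09:58–14:25 = 4 h 27 min; less 45 min break → 3 h 42 min
Thu: 06:45–15:27 = 8 h 42 min; less 45 min break → 7 h 57 min
Fri: 08:34–14:15 = 5 h 41 min; less 45 min break → 4 h 56 min
Sat: 05:15–14:59 = 9 h 44 min; less 45 min break → 8 h 59 min
Wed reg 3 h 42 min / OT 0 h 0 min; Thu reg 7 h 57 min / OT 0 h 0 min; Fri reg 4 h 56 min / OT 0 h 0 min; Sat reg 8 h 59 min / OT 0 h 0 min.
Totals: regular 25 h 34 min, overtime 0 h 0 min.

Regular 25.57 hours, overtime 0.00 hours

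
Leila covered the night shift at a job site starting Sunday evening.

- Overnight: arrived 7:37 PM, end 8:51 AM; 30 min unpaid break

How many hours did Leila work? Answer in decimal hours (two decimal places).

12.73 hours

Overnight: 7:37 PM → midnight = 4 h 23 min; midnight → 8:51 AM = 8 h 51 min; span 13 h 14 min; less 30 min break → 12 h 44 min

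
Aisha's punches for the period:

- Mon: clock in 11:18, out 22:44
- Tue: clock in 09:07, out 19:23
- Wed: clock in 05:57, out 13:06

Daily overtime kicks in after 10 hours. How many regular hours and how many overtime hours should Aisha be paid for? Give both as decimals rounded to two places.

Regular 27.15 hours, overtime 1.70 hours

Mon: 11:18–22:44 = 11 h 26 min
Tue: 09:07–19:23 = 10 h 16 min
Wed: 05:57–13:06 = 7 h 9 min
Mon reg 10 h 0 min / OT 1 h 26 min; Tue reg 10 h 0 min / OT 0 h 16 min; Wed reg 7 h 9 min / OT 0 h 0 min.
Totals: regular 27 h 9 min, overtime 1 h 42 min.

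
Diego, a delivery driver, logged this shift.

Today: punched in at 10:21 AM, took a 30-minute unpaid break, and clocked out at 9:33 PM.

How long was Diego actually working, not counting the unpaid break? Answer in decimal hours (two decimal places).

Today: 10:21 AM–9:33 PM = 11 h 12 min; less 30 min break → 10 h 42 min

10.70 hours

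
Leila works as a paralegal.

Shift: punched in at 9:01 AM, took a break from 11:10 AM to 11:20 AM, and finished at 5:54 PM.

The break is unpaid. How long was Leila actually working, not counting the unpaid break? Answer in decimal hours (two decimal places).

Shift: 9:01 AM–5:54 PM = 8 h 53 min; less 10 min break → 8 h 43 min

8.72 hours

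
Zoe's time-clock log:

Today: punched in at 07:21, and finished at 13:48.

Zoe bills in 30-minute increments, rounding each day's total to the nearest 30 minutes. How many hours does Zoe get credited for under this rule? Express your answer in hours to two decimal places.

Today: 07:21–13:48 = 6 h 27 min → rounds to 6 h 30 min

6.50 hours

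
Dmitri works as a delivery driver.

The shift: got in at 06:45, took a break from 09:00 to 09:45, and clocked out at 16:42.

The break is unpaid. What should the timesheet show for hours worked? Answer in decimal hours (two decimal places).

9.20 hours

The shift: 06:45–16:42 = 9 h 57 min; less 45 min break → 9 h 12 min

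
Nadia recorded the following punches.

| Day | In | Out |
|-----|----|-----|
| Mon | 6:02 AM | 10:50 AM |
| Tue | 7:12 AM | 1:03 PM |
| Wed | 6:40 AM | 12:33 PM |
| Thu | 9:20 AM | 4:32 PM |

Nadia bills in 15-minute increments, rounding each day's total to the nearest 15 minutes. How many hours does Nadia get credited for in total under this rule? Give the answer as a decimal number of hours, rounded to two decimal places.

23.75 hours

Mon: 6:02 AM–10:50 AM = 4 h 48 min → rounds to 4 h 45 min
Tue: 7:12 AM–1:03 PM = 5 h 51 min → rounds to 5 h 45 min
Wed: 6:40 AM–12:33 PM = 5 h 53 min → rounds to 6 h 0 min
Thu: 9:20 AM–4:32 PM = 7 h 12 min → rounds to 7 h 15 min
Total credited: 23 h 45 min.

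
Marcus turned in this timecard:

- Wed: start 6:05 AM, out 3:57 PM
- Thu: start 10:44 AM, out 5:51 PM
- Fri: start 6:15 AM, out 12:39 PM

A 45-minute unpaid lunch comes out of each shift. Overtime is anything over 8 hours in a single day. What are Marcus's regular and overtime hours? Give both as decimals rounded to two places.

Wed: 6:05 AM–3:57 PM = 9 h 52 min; less 45 min break → 9 h 7 min
Thu: 10:44 AM–5:51 PM = 7 h 7 min; less 45 min break → 6 h 22 min
Fri: 6:15 AM–12:39 PM = 6 h 24 min; less 45 min break → 5 h 39 min
Wed reg 8 h 0 min / OT 1 h 7 min; Thu reg 6 h 22 min / OT 0 h 0 min; Fri reg 5 h 39 min / OT 0 h 0 min.
Totals: regular 20 h 1 min, overtime 1 h 7 min.

Regular 20.02 hours, overtime 1.12 hours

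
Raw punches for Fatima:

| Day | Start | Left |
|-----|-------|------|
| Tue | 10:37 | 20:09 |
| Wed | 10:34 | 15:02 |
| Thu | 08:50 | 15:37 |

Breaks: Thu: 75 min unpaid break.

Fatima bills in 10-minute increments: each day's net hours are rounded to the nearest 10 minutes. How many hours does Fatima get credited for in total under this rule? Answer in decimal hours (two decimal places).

19.50 hours

Tue: 10:37–20:09 = 9 h 32 min → rounds to 9 h 30 min
Wed: 10:34–15:02 = 4 h 28 min → rounds to 4 h 30 min
Thu: 08:50–15:37 = 6 h 47 min − 75 min = 5 h 32 min → rounds to 5 h 30 min
Total credited: 19 h 30 min.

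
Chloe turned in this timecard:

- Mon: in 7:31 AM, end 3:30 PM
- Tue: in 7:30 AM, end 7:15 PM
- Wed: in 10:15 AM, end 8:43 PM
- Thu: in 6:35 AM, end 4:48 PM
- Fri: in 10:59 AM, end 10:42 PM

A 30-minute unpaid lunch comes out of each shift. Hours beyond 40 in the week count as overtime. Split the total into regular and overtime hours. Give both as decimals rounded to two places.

Regular 40.00 hours, overtime 9.63 hours

Mon: 7:31 AM–3:30 PM = 7 h 59 min; less 30 min break → 7 h 29 min
Tue: 7:30 AM–7:15 PM = 11 h 45 min; less 30 min break → 11 h 15 min
Wed: 10:15 AM–8:43 PM = 10 h 28 min; less 30 min break → 9 h 58 min
Thu: 6:35 AM–4:48 PM = 10 h 13 min; less 30 min break → 9 h 43 min
Fri: 10:59 AM–10:42 PM = 11 h 43 min; less 30 min break → 11 h 13 min
Total worked: 49 h 38 min = 49.63 h.
Threshold 40 h → overtime 9 h 38 min, regular 40 h 0 min.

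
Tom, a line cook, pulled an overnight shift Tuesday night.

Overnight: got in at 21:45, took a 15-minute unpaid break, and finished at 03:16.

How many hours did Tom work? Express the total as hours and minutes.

Overnight: 21:45 → midnight = 2 h 15 min; midnight → 03:16 = 3 h 16 min; span 5 h 31 min; less 15 min break → 5 h 16 min

5 h 16 min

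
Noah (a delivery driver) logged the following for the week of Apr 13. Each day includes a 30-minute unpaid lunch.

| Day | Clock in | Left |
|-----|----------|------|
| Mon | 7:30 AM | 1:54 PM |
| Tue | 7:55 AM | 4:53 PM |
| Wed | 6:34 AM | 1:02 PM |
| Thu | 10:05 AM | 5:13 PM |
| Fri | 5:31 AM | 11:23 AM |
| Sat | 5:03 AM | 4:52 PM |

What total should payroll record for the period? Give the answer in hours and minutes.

Mon: 7:30 AM–1:54 PM = 6 h 24 min; less 30 min break → 5 h 54 min
Tue: 7:55 AM–4:53 PM = 8 h 58 min; less 30 min break → 8 h 28 min
Wed: 6:34 AM–1:02 PM = 6 h 28 min; less 30 min break → 5 h 58 min
Thu: 10:05 AM–5:13 PM = 7 h 8 min; less 30 min break → 6 h 38 min
Fri: 5:31 AM–11:23 AM = 5 h 52 min; less 30 min break → 5 h 22 min
Sat: 5:03 AM–4:52 PM = 11 h 49 min; less 30 min break → 11 h 19 min
Total: 5 h 54 min + 8 h 28 min + 5 h 58 min + 6 h 38 min + 5 h 22 min + 11 h 19 min = 43 h 39 min.

43 h 39 min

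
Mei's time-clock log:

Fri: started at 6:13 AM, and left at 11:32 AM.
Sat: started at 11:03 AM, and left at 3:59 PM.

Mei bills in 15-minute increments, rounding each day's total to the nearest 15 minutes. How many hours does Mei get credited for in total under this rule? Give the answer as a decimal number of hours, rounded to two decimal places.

Fri: 6:13 AM–11:32 AM = 5 h 19 min → rounds to 5 h 15 min
Sat: 11:03 AM–3:59 PM = 4 h 56 min → rounds to 5 h 0 min
Total credited: 10 h 15 min.

10.25 hours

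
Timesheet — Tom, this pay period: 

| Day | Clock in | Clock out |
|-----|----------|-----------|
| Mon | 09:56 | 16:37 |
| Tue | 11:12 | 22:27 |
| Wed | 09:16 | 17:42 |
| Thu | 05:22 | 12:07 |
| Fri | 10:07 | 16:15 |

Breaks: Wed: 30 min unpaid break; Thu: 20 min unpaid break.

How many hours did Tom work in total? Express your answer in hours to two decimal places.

Mon: 09:56–16:37 = 6 h 41 min
Tue: 11:12–22:27 = 11 h 15 min
Wed: 09:16–17:42 = 8 h 26 min; less 30 min break → 7 h 56 min
Thu: 05:22–12:07 = 6 h 45 min; less 20 min break → 6 h 25 min
Fri: 10:07–16:15 = 6 h 8 min
Total: 6 h 41 min + 11 h 15 min + 7 h 56 min + 6 h 25 min + 6 h 8 min = 38 h 25 min.

38.42 hours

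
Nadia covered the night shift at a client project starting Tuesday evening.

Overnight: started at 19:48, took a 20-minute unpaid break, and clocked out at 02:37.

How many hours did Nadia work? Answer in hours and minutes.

6 h 29 min

Overnight: 19:48 → midnight = 4 h 12 min; midnight → 02:37 = 2 h 37 min; span 6 h 49 min; less 20 min break → 6 h 29 min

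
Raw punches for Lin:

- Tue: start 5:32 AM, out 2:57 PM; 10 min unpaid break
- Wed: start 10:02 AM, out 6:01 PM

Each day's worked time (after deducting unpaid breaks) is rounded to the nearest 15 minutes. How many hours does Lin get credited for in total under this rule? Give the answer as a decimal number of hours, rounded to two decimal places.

17.25 hours

Tue: 5:32 AM–2:57 PM = 9 h 25 min − 10 min = 9 h 15 min → rounds to 9 h 15 min
Wed: 10:02 AM–6:01 PM = 7 h 59 min → rounds to 8 h 0 min
Total credited: 17 h 15 min.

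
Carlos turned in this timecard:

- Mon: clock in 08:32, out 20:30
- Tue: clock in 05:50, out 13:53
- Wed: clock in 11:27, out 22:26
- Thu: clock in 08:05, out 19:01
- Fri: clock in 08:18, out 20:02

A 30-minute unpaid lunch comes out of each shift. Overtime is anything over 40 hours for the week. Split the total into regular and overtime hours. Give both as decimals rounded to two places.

Regular 40.00 hours, overtime 11.17 hours

Mon: 08:32–20:30 = 11 h 58 min; less 30 min break → 11 h 28 min
Tue: 05:50–13:53 = 8 h 3 min; less 30 min break → 7 h 33 min
Wed: 11:27–22:26 = 10 h 59 min; less 30 min break → 10 h 29 min
Thu: 08:05–19:01 = 10 h 56 min; less 30 min break → 10 h 26 min
Fri: 08:18–20:02 = 11 h 44 min; less 30 min break → 11 h 14 min
Total worked: 51 h 10 min = 51.17 h.
Threshold 40 h → overtime 11 h 10 min, regular 40 h 0 min.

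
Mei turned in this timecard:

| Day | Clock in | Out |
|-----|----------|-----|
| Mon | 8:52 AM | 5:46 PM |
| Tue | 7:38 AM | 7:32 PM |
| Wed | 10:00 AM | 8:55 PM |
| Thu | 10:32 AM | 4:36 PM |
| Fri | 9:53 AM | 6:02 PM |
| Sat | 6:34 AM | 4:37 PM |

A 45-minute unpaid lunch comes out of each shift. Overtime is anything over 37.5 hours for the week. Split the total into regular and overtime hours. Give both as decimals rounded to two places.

Regular 37.50 hours, overtime 13.98 hours

Mon: 8:52 AM–5:46 PM = 8 h 54 min; less 45 min break → 8 h 9 min
Tue: 7:38 AM–7:32 PM = 11 h 54 min; less 45 min break → 11 h 9 min
Wed: 10:00 AM–8:55 PM = 10 h 55 min; less 45 min break → 10 h 10 min
Thu: 10:32 AM–4:36 PM = 6 h 4 min; less 45 min break → 5 h 19 min
Fri: 9:53 AM–6:02 PM = 8 h 9 min; less 45 min break → 7 h 24 min
Sat: 6:34 AM–4:37 PM = 10 h 3 min; less 45 min break → 9 h 18 min
Total worked: 51 h 29 min = 51.48 h.
Threshold 37.5 h → overtime 13 h 59 min, regular 37 h 30 min.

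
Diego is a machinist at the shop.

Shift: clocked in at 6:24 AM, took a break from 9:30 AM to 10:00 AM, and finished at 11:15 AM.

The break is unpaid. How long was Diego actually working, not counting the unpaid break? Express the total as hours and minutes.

Shift: 6:24 AM–11:15 AM = 4 h 51 min; less 30 min break → 4 h 21 min

4 h 21 min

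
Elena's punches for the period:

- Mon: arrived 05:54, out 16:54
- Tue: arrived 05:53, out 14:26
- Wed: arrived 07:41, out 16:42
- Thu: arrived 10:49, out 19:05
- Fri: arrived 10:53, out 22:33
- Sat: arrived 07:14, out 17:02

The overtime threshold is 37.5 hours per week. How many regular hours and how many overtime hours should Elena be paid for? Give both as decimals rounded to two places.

Mon: 05:54–16:54 = 11 h 0 min
Tue: 05:53–14:26 = 8 h 33 min
Wed: 07:41–16:42 = 9 h 1 min
Thu: 10:49–19:05 = 8 h 16 min
Fri: 10:53–22:33 = 11 h 40 min
Sat: 07:14–17:02 = 9 h 48 min
Total worked: 58 h 18 min = 58.30 h.
Threshold 37.5 h → overtime 20 h 48 min, regular 37 h 30 min.

Regular 37.50 hours, overtime 20.80 hours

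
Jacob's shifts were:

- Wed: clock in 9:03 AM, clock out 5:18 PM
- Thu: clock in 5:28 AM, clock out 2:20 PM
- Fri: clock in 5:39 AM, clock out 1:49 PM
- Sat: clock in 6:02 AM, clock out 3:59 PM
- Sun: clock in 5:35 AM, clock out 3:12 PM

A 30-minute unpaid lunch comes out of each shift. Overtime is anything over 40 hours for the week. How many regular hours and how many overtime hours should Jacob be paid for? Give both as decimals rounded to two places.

Wed: 9:03 AM–5:18 PM = 8 h 15 min; less 30 min break → 7 h 45 min
Thu: 5:28 AM–2:20 PM = 8 h 52 min; less 30 min break → 8 h 22 min
Fri: 5:39 AM–1:49 PM = 8 h 10 min; less 30 min break → 7 h 40 min
Sat: 6:02 AM–3:59 PM = 9 h 57 min; less 30 min break → 9 h 27 min
Sun: 5:35 AM–3:12 PM = 9 h 37 min; less 30 min break → 9 h 7 min
Total worked: 42 h 21 min = 42.35 h.
Threshold 40 h → overtime 2 h 21 min, regular 40 h 0 min.

Regular 40.00 hours, overtime 2.35 hours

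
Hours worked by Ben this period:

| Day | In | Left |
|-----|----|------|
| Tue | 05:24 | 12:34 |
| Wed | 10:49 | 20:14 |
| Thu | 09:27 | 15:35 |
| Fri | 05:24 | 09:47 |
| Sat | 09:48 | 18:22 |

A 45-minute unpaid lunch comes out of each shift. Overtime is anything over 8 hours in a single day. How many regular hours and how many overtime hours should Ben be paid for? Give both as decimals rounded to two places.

Tue: 05:24–12:34 = 7 h 10 min; less 45 min break → 6 h 25 min
Wed: 10:49–20:14 = 9 h 25 min; less 45 min break → 8 h 40 min
Thu: 09:27–15:35 = 6 h 8 min; less 45 min break → 5 h 23 min
Fri: 05:24–09:47 = 4 h 23 min; less 45 min break → 3 h 38 min
Sat: 09:48–18:22 = 8 h 34 min; less 45 min break → 7 h 49 min
Tue reg 6 h 25 min / OT 0 h 0 min; Wed reg 8 h 0 min / OT 0 h 40 min; Thu reg 5 h 23 min / OT 0 h 0 min; Fri reg 3 h 38 min / OT 0 h 0 min; Sat reg 7 h 49 min / OT 0 h 0 min.
Totals: regular 31 h 15 min, overtime 0 h 40 min.

Regular 31.25 hours, overtime 0.67 hours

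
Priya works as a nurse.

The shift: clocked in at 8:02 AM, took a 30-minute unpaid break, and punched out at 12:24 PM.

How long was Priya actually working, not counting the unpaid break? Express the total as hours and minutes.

The shift: 8:02 AM–12:24 PM = 4 h 22 min; less 30 min break → 3 h 52 min

3 h 52 min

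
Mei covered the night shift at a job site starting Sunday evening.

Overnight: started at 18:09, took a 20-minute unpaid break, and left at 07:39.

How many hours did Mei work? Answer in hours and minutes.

Overnight: 18:09 → midnight = 5 h 51 min; midnight → 07:39 = 7 h 39 min; span 13 h 30 min; less 20 min break → 13 h 10 min

13 h 10 min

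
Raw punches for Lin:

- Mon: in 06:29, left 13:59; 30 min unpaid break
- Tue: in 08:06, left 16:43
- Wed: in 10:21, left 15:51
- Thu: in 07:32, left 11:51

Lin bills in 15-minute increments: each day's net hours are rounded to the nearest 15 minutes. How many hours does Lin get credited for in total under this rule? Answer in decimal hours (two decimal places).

25.25 hours

Mon: 06:29–13:59 = 7 h 30 min − 30 min = 7 h 0 min → rounds to 7 h 0 min
Tue: 08:06–16:43 = 8 h 37 min → rounds to 8 h 30 min
Wed: 10:21–15:51 = 5 h 30 min → rounds to 5 h 30 min
Thu: 07:32–11:51 = 4 h 19 min → rounds to 4 h 15 min
Total credited: 25 h 15 min.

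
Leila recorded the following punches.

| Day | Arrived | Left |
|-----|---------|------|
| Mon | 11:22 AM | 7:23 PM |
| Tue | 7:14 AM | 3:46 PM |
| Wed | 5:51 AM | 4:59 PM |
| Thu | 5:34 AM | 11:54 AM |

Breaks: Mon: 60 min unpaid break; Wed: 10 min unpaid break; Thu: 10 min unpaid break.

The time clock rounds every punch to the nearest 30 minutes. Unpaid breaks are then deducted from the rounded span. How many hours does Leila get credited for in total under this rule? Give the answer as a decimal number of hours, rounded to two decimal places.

33.17 hours

Mon: in 11:22 AM→11:30 AM, out 7:23 PM→7:30 PM; 8 h 0 min − 60 min = 7 h 0 min
Tue: in 7:14 AM→7:00 AM, out 3:46 PM→4:00 PM; 9 h 0 min
Wed: in 5:51 AM→6:00 AM, out 4:59 PM→5:00 PM; 11 h 0 min − 10 min = 10 h 50 min
Thu: in 5:34 AM→5:30 AM, out 11:54 AM→12:00 PM; 6 h 30 min − 10 min = 6 h 20 min
Total credited: 33 h 10 min.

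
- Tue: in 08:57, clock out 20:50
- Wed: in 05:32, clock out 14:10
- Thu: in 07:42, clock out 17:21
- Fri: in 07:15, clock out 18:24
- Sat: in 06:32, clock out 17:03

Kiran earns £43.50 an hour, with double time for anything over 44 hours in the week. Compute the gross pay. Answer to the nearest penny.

Tue: 08:57–20:50 = 11 h 53 min
Wed: 05:32–14:10 = 8 h 38 min
Thu: 07:42–17:21 = 9 h 39 min
Fri: 07:15–18:24 = 11 h 9 min
Sat: 06:32–17:03 = 10 h 31 min
Total worked: 51 h 50 min = 3110 min.
Regular 44 h 0 min = 2640 min at £43.50/h; overtime 7 h 50 min = 470 min at £87.00/h.
Pay = (2640 × £43.50 + 470 × £87.00) ÷ 60 = £2595.50.

£2595.50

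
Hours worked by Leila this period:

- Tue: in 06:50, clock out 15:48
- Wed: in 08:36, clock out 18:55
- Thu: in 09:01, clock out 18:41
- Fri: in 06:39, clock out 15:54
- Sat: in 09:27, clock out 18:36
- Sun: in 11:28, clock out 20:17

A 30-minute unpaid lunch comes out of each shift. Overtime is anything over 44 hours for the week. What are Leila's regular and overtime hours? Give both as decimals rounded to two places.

Tue: 06:50–15:48 = 8 h 58 min; less 30 min break → 8 h 28 min
Wed: 08:36–18:55 = 10 h 19 min; less 30 min break → 9 h 49 min
Thu: 09:01–18:41 = 9 h 40 min; less 30 min break → 9 h 10 min
Fri: 06:39–15:54 = 9 h 15 min; less 30 min break → 8 h 45 min
Sat: 09:27–18:36 = 9 h 9 min; less 30 min break → 8 h 39 min
Sun: 11:28–20:17 = 8 h 49 min; less 30 min break → 8 h 19 min
Total worked: 53 h 10 min = 53.17 h.
Threshold 44 h → overtime 9 h 10 min, regular 44 h 0 min.

Regular 44.00 hours, overtime 9.17 hours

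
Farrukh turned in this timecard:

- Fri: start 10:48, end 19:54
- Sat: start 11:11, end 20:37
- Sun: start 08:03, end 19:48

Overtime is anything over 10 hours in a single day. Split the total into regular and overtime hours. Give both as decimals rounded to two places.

Regular 28.53 hours, overtime 1.75 hours

Fri: 10:48–19:54 = 9 h 6 min
Sat: 11:11–20:37 = 9 h 26 min
Sun: 08:03–19:48 = 11 h 45 min
Fri reg 9 h 6 min / OT 0 h 0 min; Sat reg 9 h 26 min / OT 0 h 0 min; Sun reg 10 h 0 min / OT 1 h 45 min.
Totals: regular 28 h 32 min, overtime 1 h 45 min.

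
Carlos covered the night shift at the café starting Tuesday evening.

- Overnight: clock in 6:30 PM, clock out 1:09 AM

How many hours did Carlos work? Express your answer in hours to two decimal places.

Overnight: 6:30 PM → midnight = 5 h 30 min; midnight → 1:09 AM = 1 h 9 min; span 6 h 39 min

6.65 hours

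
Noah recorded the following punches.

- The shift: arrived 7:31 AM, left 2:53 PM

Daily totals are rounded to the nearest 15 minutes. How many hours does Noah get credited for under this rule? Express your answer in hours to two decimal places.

The shift: 7:31 AM–2:53 PM = 7 h 22 min → rounds to 7 h 15 min

7.25 hours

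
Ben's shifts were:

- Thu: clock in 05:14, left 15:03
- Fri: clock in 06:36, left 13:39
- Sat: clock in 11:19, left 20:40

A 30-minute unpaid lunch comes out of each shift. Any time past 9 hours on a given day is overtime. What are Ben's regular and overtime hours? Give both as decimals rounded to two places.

Regular 24.40 hours, overtime 0.32 hours

Thu: 05:14–15:03 = 9 h 49 min; less 30 min break → 9 h 19 min
Fri: 06:36–13:39 = 7 h 3 min; less 30 min break → 6 h 33 min
Sat: 11:19–20:40 = 9 h 21 min; less 30 min break → 8 h 51 min
Thu reg 9 h 0 min / OT 0 h 19 min; Fri reg 6 h 33 min / OT 0 h 0 min; Sat reg 8 h 51 min / OT 0 h 0 min.
Totals: regular 24 h 24 min, overtime 0 h 19 min.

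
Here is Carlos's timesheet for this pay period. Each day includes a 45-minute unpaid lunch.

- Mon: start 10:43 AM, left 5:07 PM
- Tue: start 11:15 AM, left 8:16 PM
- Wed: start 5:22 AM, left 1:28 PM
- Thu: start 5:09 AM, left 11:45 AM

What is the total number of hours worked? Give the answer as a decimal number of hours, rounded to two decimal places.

27.12 hours

Mon: 10:43 AM–5:07 PM = 6 h 24 min; less 45 min break → 5 h 39 min
Tue: 11:15 AM–8:16 PM = 9 h 1 min; less 45 min break → 8 h 16 min
Wed: 5:22 AM–1:28 PM = 8 h 6 min; less 45 min break → 7 h 21 min
Thu: 5:09 AM–11:45 AM = 6 h 36 min; less 45 min break → 5 h 51 min
Total: 5 h 39 min + 8 h 16 min + 7 h 21 min + 5 h 51 min = 27 h 7 min.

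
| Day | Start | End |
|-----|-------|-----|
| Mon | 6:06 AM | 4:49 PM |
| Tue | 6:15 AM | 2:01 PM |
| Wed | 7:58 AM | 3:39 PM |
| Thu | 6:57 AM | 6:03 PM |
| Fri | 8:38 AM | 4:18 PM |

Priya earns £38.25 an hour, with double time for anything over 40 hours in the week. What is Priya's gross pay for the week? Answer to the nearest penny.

Mon: 6:06 AM–4:49 PM = 10 h 43 min
Tue: 6:15 AM–2:01 PM = 7 h 46 min
Wed: 7:58 AM–3:39 PM = 7 h 41 min
Thu: 6:57 AM–6:03 PM = 11 h 6 min
Fri: 8:38 AM–4:18 PM = 7 h 40 min
Total worked: 44 h 56 min = 2696 min.
Regular 40 h 0 min = 2400 min at £38.25/h; overtime 4 h 56 min = 296 min at £76.50/h.
Pay = (2400 × £38.25 + 296 × £76.50) ÷ 60 = £1907.40.

£1907.40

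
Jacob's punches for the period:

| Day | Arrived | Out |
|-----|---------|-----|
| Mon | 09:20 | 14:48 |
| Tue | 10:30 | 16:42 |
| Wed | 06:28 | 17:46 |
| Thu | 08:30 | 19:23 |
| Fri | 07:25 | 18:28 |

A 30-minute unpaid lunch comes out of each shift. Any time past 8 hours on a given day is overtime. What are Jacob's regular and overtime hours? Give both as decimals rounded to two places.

Regular 34.67 hours, overtime 7.73 hours

Mon: 09:20–14:48 = 5 h 28 min; less 30 min break → 4 h 58 min
Tue: 10:30–16:42 = 6 h 12 min; less 30 min break → 5 h 42 min
Wed: 06:28–17:46 = 11 h 18 min; less 30 min break → 10 h 48 min
Thu: 08:30–19:23 = 10 h 53 min; less 30 min break → 10 h 23 min
Fri: 07:25–18:28 = 11 h 3 min; less 30 min break → 10 h 33 min
Mon reg 4 h 58 min / OT 0 h 0 min; Tue reg 5 h 42 min / OT 0 h 0 min; Wed reg 8 h 0 min / OT 2 h 48 min; Thu reg 8 h 0 min / OT 2 h 23 min; Fri reg 8 h 0 min / OT 2 h 33 min.
Totals: regular 34 h 40 min, overtime 7 h 44 min.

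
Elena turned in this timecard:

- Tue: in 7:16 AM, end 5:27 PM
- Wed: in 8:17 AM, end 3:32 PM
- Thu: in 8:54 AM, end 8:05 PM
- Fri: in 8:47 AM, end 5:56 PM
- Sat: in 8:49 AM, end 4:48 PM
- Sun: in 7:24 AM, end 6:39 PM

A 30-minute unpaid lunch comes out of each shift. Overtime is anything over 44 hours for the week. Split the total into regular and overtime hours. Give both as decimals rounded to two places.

Regular 44.00 hours, overtime 10.00 hours

Tue: 7:16 AM–5:27 PM = 10 h 11 min; less 30 min break → 9 h 41 min
Wed: 8:17 AM–3:32 PM = 7 h 15 min; less 30 min break → 6 h 45 min
Thu: 8:54 AM–8:05 PM = 11 h 11 min; less 30 min break → 10 h 41 min
Fri: 8:47 AM–5:56 PM = 9 h 9 min; less 30 min break → 8 h 39 min
Sat: 8:49 AM–4:48 PM = 7 h 59 min; less 30 min break → 7 h 29 min
Sun: 7:24 AM–6:39 PM = 11 h 15 min; less 30 min break → 10 h 45 min
Total worked: 54 h 0 min = 54.00 h.
Threshold 44 h → overtime 10 h 0 min, regular 44 h 0 min.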